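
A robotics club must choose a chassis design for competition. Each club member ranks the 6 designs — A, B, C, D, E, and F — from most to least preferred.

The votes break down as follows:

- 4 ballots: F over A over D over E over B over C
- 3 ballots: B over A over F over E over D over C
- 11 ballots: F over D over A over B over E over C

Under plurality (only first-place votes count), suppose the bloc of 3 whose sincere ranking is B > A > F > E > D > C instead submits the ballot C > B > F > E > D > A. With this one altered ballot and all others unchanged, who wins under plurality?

First-place totals with the altered ballot: A 0, B 0, C 3, D 0, E 0, F 15.
The winner is unchanged: still F.

F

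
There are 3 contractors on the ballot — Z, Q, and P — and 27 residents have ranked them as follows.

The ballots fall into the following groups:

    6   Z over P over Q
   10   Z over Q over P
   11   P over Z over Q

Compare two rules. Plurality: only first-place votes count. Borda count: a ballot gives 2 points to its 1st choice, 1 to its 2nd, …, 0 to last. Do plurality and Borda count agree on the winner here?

Plurality first-place counts: Z 16, Q 0, P 11 → Z.
Borda totals: Z 43, Q 10, P 28 → Z.
The two rules agree on Z.

Yes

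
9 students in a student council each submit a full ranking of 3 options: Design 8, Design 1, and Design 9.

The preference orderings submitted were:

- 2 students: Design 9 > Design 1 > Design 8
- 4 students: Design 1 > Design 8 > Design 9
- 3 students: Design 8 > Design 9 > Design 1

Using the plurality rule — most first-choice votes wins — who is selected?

Design 1

First-place vote totals:
  Design 8: 3
  Design 1: 4
  Design 9: 2
Design 1 has the most first-place votes.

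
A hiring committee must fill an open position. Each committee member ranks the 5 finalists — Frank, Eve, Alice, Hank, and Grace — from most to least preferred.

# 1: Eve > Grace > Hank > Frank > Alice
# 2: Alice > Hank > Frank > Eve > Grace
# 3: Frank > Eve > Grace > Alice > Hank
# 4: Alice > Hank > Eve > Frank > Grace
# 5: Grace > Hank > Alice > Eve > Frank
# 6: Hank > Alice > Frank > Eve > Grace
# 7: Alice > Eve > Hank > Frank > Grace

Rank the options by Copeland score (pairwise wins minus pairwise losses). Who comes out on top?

Alice

Pairwise results:
  Frank vs Eve: Eve wins 4–3.
  Frank vs Alice: Alice wins 5–2.
  Frank vs Hank: Hank wins 6–1.
  Frank vs Grace: Frank wins 5–2.
  Eve vs Alice: Alice wins 5–2.
  Eve vs Hank: Hank wins 4–3.
  Eve vs Grace: Eve wins 6–1.
  Alice vs Hank: Alice wins 4–3.
  Alice vs Grace: Alice wins 4–3.
  Hank vs Grace: Hank wins 4–3.
Copeland scores (wins − losses):
  Frank: 1 − 3 = -2
  Eve: 2 − 2 = 0
  Alice: 4 − 0 = 4
  Hank: 3 − 1 = 2
  Grace: 0 − 4 = -4
Alice has the best Copeland score.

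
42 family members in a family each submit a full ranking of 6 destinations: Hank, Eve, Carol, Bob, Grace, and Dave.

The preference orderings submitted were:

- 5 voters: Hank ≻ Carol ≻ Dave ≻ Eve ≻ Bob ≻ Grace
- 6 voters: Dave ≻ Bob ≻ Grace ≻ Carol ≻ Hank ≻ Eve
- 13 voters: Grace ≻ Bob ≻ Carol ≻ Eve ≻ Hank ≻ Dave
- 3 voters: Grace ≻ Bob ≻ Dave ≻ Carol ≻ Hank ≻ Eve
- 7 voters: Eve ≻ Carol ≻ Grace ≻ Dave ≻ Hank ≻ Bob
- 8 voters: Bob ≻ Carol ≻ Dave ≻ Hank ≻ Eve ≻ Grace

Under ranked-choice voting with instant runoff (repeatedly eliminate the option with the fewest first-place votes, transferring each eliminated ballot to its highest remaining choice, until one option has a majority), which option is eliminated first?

Carol

Round 1: Grace 16, Bob 8, Eve 7, Dave 6, Hank 5, Carol 0. Carol has the fewest and is eliminated.
Round 2: Grace 16, Bob 8, Eve 7, Dave 6, Hank 5. Hank has the fewest and is eliminated.
Round 3: Grace 16, Dave 11, Bob 8, Eve 7. Eve has the fewest and is eliminated.
Round 4: Grace 23, Dave 11, Bob 8. Grace has a majority.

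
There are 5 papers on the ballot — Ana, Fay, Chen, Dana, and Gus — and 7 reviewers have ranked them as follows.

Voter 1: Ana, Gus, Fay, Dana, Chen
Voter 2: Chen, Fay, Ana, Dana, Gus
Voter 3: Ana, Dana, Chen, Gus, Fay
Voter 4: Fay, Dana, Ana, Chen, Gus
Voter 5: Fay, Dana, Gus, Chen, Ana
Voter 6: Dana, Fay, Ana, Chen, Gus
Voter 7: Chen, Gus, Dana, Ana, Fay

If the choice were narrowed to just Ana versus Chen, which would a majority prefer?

Ana

Ballots ranking Ana above Chen: 4.
Ballots ranking Chen above Ana: 3.
Ana wins the head-to-head, 4–3.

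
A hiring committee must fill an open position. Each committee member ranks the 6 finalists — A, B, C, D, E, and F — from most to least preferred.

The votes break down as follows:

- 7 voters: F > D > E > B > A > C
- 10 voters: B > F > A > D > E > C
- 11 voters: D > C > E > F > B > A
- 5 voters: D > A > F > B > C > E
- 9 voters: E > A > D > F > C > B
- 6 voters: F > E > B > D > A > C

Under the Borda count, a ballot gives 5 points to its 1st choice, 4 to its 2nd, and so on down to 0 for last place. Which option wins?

D

Borda scores:
  A: 7·1 + 10·3 + 11·0 + 5·4 + 9·4 + 6·1 = 99
  B: 7·2 + 10·5 + 11·1 + 5·2 + 9·0 + 6·3 = 103
  C: 7·0 + 10·0 + 11·4 + 5·1 + 9·1 + 6·0 = 58
  D: 7·4 + 10·2 + 11·5 + 5·5 + 9·3 + 6·2 = 167
  E: 7·3 + 10·1 + 11·3 + 5·0 + 9·5 + 6·4 = 133
  F: 7·5 + 10·4 + 11·2 + 5·3 + 9·2 + 6·5 = 160
D has the highest total.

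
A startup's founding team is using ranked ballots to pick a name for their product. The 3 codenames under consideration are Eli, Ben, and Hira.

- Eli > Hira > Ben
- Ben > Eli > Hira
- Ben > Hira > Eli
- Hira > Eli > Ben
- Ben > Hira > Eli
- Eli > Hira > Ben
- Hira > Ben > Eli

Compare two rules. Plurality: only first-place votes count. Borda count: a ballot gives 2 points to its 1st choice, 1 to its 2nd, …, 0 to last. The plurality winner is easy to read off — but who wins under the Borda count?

Hira

Plurality first-place counts: Eli 2, Ben 3, Hira 2 → Ben.
Borda totals: Eli 6, Ben 7, Hira 8 → Hira.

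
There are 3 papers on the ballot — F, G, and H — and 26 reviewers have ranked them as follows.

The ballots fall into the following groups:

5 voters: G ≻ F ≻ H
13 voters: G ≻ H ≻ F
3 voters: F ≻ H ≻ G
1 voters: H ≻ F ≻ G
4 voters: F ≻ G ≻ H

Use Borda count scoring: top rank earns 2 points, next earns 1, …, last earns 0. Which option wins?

G

Borda scores:
  F: 5·1 + 13·0 + 3·2 + 1 + 4·2 = 20
  G: 5·2 + 13·2 + 3·0 + 0 + 4·1 = 40
  H: 5·0 + 13·1 + 3·1 + 2 + 4·0 = 18
G has the highest total.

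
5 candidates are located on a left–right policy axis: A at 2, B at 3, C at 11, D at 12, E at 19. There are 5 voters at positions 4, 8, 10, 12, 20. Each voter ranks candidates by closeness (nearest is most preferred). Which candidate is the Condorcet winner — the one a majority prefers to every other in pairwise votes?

With single-peaked preferences on a line, the Condorcet winner is the candidate closest to the median voter.
The median voter (position 10) is closest to C at 11.
Check: C vs B — voters closer to C: 4 of 5.

C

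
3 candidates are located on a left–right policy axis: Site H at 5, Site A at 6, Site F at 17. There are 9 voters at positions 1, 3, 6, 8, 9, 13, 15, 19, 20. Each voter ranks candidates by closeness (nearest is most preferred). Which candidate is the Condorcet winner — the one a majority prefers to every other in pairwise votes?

Site A

With single-peaked preferences on a line, the Condorcet winner is the candidate closest to the median voter.
The median voter (position 9) is closest to Site A at 6.
Check: Site A vs Site F — voters closer to Site A: 5 of 9.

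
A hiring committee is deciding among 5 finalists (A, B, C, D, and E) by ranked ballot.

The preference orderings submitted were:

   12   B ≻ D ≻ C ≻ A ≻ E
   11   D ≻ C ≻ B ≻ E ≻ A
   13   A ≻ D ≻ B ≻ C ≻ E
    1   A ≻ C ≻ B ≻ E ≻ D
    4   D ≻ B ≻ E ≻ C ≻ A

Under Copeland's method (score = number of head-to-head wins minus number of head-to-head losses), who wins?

D

Pairwise results:
  A vs B: B wins 27–14.
  A vs C: C wins 27–14.
  A vs D: D wins 27–14.
  A vs E: A wins 26–15.
  B vs C: B wins 29–12.
  B vs D: D wins 28–13.
  B vs E: B wins 41–0.
  C vs D: D wins 40–1.
  C vs E: C wins 37–4.
  D vs E: D wins 40–1.
Copeland scores (wins − losses):
  A: 1 − 3 = -2
  B: 3 − 1 = 2
  C: 2 − 2 = 0
  D: 4 − 0 = 4
  E: 0 − 4 = -4
D has the best Copeland score.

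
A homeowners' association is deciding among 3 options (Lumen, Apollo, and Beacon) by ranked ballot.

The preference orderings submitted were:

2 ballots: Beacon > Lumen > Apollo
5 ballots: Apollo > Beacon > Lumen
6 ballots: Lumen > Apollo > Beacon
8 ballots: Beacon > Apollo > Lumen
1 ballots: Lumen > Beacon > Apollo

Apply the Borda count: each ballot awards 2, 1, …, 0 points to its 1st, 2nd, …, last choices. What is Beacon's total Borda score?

26

Borda scores:
  Lumen: 2·1 + 5·0 + 6·2 + 8·0 + 2 = 16
  Apollo: 2·0 + 5·2 + 6·1 + 8·1 + 0 = 24
  Beacon: 2·2 + 5·1 + 6·0 + 8·2 + 1 = 26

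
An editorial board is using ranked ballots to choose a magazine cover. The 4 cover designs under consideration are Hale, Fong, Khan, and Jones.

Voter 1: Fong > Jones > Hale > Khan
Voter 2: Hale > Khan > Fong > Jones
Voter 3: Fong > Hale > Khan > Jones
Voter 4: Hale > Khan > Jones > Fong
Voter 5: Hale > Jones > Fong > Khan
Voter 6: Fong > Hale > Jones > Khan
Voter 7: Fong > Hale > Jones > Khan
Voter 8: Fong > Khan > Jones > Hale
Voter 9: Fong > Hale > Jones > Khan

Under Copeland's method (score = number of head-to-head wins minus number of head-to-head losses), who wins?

Fong

Pairwise results:
  Hale vs Fong: Fong wins 6–3.
  Hale vs Khan: Hale wins 8–1.
  Hale vs Jones: Hale wins 7–2.
  Fong vs Khan: Fong wins 7–2.
  Fong vs Jones: Fong wins 7–2.
  Khan vs Jones: Jones wins 5–4.
Copeland scores (wins − losses):
  Hale: 2 − 1 = 1
  Fong: 3 − 0 = 3
  Khan: 0 − 3 = -3
  Jones: 1 − 2 = -1
Fong has the best Copeland score.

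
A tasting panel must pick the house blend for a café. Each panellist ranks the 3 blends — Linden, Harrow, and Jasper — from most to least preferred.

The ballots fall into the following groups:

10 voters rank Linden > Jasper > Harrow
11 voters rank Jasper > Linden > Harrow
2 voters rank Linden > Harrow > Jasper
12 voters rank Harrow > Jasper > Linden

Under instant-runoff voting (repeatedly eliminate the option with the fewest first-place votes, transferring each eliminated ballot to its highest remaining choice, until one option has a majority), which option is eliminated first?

Round 1: Linden 12, Harrow 12, Jasper 11. Jasper has the fewest and is eliminated.
Round 2: Linden 23, Harrow 12. Linden has a majority.

Jasper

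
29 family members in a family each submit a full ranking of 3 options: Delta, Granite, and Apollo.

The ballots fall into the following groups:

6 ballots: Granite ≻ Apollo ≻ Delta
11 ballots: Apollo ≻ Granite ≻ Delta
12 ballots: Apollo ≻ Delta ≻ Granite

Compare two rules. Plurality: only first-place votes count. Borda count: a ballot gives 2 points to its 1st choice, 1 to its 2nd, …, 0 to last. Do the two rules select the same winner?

Yes

Plurality first-place counts: Delta 0, Granite 6, Apollo 23 → Apollo.
Borda totals: Delta 12, Granite 23, Apollo 52 → Apollo.
The two rules agree on Apollo.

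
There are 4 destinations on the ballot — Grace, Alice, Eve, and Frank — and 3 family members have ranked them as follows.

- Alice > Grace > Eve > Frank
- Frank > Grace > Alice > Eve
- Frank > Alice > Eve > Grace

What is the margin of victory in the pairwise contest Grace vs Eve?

Ballots ranking Grace above Eve: 2.
Ballots ranking Eve above Grace: 1.
Grace wins 2–1, a margin of 1.

1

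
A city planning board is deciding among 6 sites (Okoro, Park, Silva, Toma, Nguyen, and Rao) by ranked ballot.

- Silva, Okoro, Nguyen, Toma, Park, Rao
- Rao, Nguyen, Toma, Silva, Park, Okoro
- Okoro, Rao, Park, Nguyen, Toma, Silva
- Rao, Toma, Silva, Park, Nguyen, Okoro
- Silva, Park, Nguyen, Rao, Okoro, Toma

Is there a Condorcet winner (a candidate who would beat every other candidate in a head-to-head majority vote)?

Yes

Head-to-head results (5 voters total):
Okoro vs Park: Park wins 3–2.
Okoro vs Silva: Silva wins 4–1.
Okoro vs Toma: Okoro wins 3–2.
Okoro vs Nguyen: Nguyen wins 3–2.
Okoro vs Rao: Rao wins 3–2.
Park vs Silva: Silva wins 4–1.
Park vs Toma: Toma wins 3–2.
Park vs Nguyen: Park wins 3–2.
Park vs Rao: Rao wins 3–2.
Silva vs Toma: Toma wins 3–2.
Silva vs Nguyen: Silva wins 3–2.
Silva vs Rao: Rao wins 3–2.
Toma vs Nguyen: Nguyen wins 4–1.
Toma vs Rao: Rao wins 4–1.
Nguyen vs Rao: Rao wins 3–2.
Rao beats each rival — Okoro (3–2), Park (3–2), Silva (3–2), Toma (4–1), Nguyen (3–2) — so Rao is the Condorcet winner.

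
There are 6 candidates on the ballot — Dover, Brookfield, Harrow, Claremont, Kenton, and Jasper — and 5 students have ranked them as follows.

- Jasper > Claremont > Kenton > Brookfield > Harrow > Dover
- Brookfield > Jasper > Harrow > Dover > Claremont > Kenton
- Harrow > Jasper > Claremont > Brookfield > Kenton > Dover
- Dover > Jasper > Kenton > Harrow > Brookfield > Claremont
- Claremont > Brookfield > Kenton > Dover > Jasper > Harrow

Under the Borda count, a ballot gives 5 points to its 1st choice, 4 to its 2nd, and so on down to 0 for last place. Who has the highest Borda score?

Borda scores:
  Dover: 0 + 2 + 0 + 5 + 2 = 9
  Brookfield: 2 + 5 + 2 + 1 + 4 = 14
  Harrow: 1 + 3 + 5 + 2 + 0 = 11
  Claremont: 4 + 1 + 3 + 0 + 5 = 13
  Kenton: 3 + 0 + 1 + 3 + 3 = 10
  Jasper: 5 + 4 + 4 + 4 + 1 = 18
Jasper has the highest total.

Jasper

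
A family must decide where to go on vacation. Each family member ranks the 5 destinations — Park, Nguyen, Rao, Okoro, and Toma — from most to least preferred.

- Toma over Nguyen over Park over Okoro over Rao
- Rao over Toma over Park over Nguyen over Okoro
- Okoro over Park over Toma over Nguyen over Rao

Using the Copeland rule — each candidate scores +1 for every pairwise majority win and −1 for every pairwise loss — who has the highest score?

Pairwise results:
  Park vs Nguyen: Park wins 2–1.
  Park vs Rao: Park wins 2–1.
  Park vs Okoro: Park wins 2–1.
  Park vs Toma: Toma wins 2–1.
  Nguyen vs Rao: Nguyen wins 2–1.
  Nguyen vs Okoro: Nguyen wins 2–1.
  Nguyen vs Toma: Toma wins 3–0.
  Rao vs Okoro: Okoro wins 2–1.
  Rao vs Toma: Toma wins 2–1.
  Okoro vs Toma: Toma wins 2–1.
Copeland scores (wins − losses):
  Park: 3 − 1 = 2
  Nguyen: 2 − 2 = 0
  Rao: 0 − 4 = -4
  Okoro: 1 − 3 = -2
  Toma: 4 − 0 = 4
Toma has the best Copeland score.

Toma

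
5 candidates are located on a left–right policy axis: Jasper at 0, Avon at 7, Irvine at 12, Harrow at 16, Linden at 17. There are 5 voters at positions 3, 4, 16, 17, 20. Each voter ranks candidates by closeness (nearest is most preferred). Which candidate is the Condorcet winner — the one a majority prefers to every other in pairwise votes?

Harrow

With single-peaked preferences on a line, the Condorcet winner is the candidate closest to the median voter.
The median voter (position 16) is closest to Harrow at 16.
Check: Harrow vs Avon — voters closer to Harrow: 3 of 5.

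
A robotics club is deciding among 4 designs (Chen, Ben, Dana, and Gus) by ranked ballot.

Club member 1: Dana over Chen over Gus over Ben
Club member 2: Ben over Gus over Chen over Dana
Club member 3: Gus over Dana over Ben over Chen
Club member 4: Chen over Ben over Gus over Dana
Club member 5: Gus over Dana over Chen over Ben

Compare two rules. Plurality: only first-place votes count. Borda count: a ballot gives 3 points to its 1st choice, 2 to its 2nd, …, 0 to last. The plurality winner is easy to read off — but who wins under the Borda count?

Plurality first-place counts: Chen 1, Ben 1, Dana 1, Gus 2 → Gus.
Borda totals: Chen 7, Ben 6, Dana 7, Gus 10 → Gus.

Gus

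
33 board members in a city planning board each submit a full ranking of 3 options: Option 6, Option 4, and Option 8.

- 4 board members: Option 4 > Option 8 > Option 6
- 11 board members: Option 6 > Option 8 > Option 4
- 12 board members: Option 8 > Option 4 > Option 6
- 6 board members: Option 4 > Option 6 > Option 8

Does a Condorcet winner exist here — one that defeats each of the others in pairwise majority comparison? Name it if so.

Head-to-head results (33 voters total):
Option 6 vs Option 4: Option 4 wins 22–11.
Option 6 vs Option 8: Option 6 wins 17–16.
Option 4 vs Option 8: Option 8 wins 23–10.
No candidate beats all others: Option 6 beats Option 8 beats Option 4 beats Option 6, a majority cycle.

No Condorcet winner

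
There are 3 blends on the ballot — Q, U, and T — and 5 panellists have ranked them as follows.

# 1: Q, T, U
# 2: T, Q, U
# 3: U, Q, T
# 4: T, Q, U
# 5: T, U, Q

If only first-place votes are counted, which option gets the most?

T

First-place vote totals:
  Q: 1
  U: 1
  T: 3
T has the most first-place votes.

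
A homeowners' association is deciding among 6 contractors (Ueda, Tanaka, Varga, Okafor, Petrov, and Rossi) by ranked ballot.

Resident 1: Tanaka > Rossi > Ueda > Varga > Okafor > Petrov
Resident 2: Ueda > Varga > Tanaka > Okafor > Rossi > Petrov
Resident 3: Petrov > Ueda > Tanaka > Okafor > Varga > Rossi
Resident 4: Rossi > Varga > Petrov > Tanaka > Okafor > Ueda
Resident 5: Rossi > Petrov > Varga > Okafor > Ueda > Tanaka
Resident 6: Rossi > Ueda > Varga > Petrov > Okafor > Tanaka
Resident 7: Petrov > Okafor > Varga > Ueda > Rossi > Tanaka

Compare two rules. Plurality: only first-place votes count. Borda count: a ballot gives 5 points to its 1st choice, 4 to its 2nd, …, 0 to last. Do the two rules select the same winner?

Yes

Plurality first-place counts: Ueda 1, Tanaka 1, Varga 0, Okafor 0, Petrov 2, Rossi 3 → Rossi.
Borda totals: Ueda 19, Tanaka 13, Varga 20, Okafor 13, Petrov 19, Rossi 21 → Rossi.
The two rules agree on Rossi.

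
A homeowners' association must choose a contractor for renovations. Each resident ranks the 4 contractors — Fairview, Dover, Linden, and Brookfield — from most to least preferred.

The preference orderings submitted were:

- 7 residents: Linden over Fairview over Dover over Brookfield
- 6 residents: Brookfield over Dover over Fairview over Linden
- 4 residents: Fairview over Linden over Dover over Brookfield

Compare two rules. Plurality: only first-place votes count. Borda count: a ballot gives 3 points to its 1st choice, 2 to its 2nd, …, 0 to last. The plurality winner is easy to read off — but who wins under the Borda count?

Plurality first-place counts: Fairview 4, Dover 0, Linden 7, Brookfield 6 → Linden.
Borda totals: Fairview 32, Dover 23, Linden 29, Brookfield 18 → Fairview.

Fairview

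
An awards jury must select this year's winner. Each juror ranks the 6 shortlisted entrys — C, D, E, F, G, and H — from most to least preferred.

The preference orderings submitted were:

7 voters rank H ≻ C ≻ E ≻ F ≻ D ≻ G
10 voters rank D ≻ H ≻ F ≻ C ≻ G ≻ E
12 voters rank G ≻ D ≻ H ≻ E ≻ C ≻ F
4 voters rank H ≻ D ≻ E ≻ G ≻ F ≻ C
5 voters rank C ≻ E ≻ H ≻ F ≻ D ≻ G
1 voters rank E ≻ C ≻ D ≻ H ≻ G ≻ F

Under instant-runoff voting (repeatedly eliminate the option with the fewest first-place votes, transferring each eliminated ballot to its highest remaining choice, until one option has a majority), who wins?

Round 1: G 12, H 11, D 10, C 5, E 1, F 0. F has the fewest and is eliminated.
Round 2: G 12, H 11, D 10, C 5, E 1. E has the fewest and is eliminated.
Round 3: G 12, H 11, D 10, C 6. C has the fewest and is eliminated.
Round 4: H 16, G 12, D 11. D has the fewest and is eliminated.
Round 5: H 27, G 12. H has a majority.

H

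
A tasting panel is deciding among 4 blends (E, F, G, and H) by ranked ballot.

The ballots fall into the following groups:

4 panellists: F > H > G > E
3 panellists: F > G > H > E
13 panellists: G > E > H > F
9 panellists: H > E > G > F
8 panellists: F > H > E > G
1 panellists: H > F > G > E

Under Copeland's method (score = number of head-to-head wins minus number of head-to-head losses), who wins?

Pairwise results:
  E vs F: E wins 22–16.
  E vs G: G wins 21–17.
  E vs H: H wins 25–13.
  F vs G: G wins 22–16.
  F vs H: H wins 23–15.
  G vs H: H wins 22–16.
Copeland scores (wins − losses):
  E: 1 − 2 = -1
  F: 0 − 3 = -3
  G: 2 − 1 = 1
  H: 3 − 0 = 3
H has the best Copeland score.

H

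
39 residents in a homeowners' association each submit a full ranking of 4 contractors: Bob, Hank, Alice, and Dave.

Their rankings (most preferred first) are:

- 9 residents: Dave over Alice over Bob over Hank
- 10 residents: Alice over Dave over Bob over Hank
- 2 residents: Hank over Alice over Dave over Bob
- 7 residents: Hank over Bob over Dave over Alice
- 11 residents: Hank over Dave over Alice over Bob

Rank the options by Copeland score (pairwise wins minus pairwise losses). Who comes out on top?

Pairwise results:
  Bob vs Hank: Hank wins 20–19.
  Bob vs Alice: Alice wins 32–7.
  Bob vs Dave: Dave wins 32–7.
  Hank vs Alice: Hank wins 20–19.
  Hank vs Dave: Hank wins 20–19.
  Alice vs Dave: Dave wins 27–12.
Copeland scores (wins − losses):
  Bob: 0 − 3 = -3
  Hank: 3 − 0 = 3
  Alice: 1 − 2 = -1
  Dave: 2 − 1 = 1
Hank has the best Copeland score.

Hank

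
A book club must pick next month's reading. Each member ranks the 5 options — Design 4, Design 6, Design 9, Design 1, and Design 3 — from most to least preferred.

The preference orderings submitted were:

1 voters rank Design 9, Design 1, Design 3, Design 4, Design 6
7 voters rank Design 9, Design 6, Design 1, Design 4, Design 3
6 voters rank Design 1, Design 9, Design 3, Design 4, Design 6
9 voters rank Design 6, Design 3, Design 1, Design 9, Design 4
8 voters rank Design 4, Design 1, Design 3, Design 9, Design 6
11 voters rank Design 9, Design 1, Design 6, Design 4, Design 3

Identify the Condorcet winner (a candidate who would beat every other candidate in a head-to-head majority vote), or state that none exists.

Design 1

Head-to-head results (42 voters total):
Design 4 vs Design 6: Design 6 wins 27–15.
Design 4 vs Design 9: Design 9 wins 34–8.
Design 4 vs Design 1: Design 1 wins 34–8.
Design 4 vs Design 3: Design 4 wins 26–16.
Design 6 vs Design 9: Design 9 wins 33–9.
Design 6 vs Design 1: Design 1 wins 26–16.
Design 6 vs Design 3: Design 6 wins 27–15.
Design 9 vs Design 1: Design 1 wins 23–19.
Design 9 vs Design 3: Design 9 wins 25–17.
Design 1 vs Design 3: Design 1 wins 33–9.
Design 1 beats each rival — Design 4 (34–8), Design 6 (26–16), Design 9 (23–19), Design 3 (33–9) — so Design 1 is the Condorcet winner.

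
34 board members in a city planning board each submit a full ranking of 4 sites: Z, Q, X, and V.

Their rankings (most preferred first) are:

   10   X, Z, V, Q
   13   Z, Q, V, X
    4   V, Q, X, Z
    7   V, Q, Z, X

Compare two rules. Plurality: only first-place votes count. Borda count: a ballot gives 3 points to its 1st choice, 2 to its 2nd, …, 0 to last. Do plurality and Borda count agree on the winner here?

Plurality first-place counts: Z 13, Q 0, X 10, V 11 → Z.
Borda totals: Z 66, Q 48, X 34, V 56 → Z.
The two rules agree on Z.

Yes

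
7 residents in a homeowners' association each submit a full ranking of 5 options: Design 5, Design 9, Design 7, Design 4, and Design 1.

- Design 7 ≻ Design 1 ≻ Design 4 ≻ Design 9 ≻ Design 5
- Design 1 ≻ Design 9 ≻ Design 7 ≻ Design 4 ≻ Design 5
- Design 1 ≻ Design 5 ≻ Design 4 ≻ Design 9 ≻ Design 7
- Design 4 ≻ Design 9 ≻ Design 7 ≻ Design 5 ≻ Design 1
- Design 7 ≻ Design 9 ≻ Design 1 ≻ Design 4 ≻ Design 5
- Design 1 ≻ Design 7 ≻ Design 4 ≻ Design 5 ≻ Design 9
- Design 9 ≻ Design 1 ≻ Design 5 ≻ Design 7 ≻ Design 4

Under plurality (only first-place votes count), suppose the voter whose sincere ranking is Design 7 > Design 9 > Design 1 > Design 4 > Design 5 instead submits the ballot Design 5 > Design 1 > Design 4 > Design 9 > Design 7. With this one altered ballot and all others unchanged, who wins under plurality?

Design 1

First-place totals with the altered ballot: Design 5 1, Design 9 1, Design 7 1, Design 4 1, Design 1 3.
The winner is unchanged: still Design 1.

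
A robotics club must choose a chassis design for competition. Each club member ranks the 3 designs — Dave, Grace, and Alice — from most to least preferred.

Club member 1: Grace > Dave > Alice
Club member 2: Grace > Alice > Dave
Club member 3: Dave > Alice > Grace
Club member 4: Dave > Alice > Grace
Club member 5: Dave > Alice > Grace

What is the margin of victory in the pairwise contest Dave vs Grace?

1

Ballots ranking Dave above Grace: 3.
Ballots ranking Grace above Dave: 2.
Dave wins 3–2, a margin of 1.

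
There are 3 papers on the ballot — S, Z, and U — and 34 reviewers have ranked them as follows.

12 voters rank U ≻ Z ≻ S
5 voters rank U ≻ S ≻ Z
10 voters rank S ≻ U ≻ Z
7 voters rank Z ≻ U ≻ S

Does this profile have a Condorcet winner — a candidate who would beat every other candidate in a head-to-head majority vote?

Head-to-head results (34 voters total):
S vs Z: Z wins 19–15.
S vs U: U wins 24–10.
Z vs U: U wins 27–7.
U beats each rival — S (24–10), Z (27–7) — so U is the Condorcet winner.

Yes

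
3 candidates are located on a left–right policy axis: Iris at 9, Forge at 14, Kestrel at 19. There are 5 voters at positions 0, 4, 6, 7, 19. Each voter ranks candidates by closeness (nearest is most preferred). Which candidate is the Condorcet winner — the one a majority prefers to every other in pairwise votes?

With single-peaked preferences on a line, the Condorcet winner is the candidate closest to the median voter.
The median voter (position 6) is closest to Iris at 9.
Check: Iris vs Forge — voters closer to Iris: 4 of 5.

Iris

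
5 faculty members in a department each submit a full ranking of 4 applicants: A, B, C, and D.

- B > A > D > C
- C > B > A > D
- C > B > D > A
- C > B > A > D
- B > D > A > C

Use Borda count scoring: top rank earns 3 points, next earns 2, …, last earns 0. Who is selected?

B

Borda scores:
  A: 2 + 1 + 0 + 1 + 1 = 5
  B: 3 + 2 + 2 + 2 + 3 = 12
  C: 0 + 3 + 3 + 3 + 0 = 9
  D: 1 + 0 + 1 + 0 + 2 = 4
B has the highest total.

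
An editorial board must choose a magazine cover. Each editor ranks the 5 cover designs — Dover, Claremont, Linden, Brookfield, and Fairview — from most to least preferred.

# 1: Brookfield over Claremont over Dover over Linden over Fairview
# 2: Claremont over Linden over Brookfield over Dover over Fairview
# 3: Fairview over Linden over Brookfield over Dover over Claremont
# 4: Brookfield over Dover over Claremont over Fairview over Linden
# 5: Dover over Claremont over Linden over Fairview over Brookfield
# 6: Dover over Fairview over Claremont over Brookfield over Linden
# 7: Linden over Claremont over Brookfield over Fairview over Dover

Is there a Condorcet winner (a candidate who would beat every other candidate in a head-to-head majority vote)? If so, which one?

Head-to-head results (7 voters total):
Dover vs Claremont: Dover wins 4–3.
Dover vs Linden: Dover wins 4–3.
Dover vs Brookfield: Brookfield wins 5–2.
Dover vs Fairview: Dover wins 5–2.
Claremont vs Linden: Claremont wins 5–2.
Claremont vs Brookfield: Claremont wins 4–3.
Claremont vs Fairview: Claremont wins 5–2.
Linden vs Brookfield: Linden wins 4–3.
Linden vs Fairview: Linden wins 4–3.
Brookfield vs Fairview: Brookfield wins 4–3.
No candidate beats all others: Dover beats Claremont beats Brookfield beats Dover, a majority cycle.

No Condorcet winner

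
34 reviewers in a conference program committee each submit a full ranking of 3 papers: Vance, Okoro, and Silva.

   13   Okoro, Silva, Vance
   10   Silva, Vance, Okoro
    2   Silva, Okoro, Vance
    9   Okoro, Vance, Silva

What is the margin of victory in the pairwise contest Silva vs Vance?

16

Ballots ranking Silva above Vance: 13+10+2 = 25.
Ballots ranking Vance above Silva: 9.
Silva wins 25–9, a margin of 16.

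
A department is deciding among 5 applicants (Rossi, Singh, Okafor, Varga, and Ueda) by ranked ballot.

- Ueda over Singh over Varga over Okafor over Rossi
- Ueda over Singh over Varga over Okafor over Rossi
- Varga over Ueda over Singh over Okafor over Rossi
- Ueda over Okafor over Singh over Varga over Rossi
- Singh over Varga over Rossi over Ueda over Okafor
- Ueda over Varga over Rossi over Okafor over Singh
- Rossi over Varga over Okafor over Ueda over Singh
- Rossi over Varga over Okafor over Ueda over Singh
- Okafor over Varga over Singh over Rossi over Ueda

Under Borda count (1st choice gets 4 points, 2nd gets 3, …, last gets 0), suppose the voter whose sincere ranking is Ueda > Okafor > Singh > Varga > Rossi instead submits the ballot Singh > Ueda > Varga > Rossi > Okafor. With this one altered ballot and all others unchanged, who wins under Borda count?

Borda totals with the altered ballot: Rossi 14, Singh 18, Okafor 12, Varga 25, Ueda 21.
The winner is unchanged: still Varga.

Varga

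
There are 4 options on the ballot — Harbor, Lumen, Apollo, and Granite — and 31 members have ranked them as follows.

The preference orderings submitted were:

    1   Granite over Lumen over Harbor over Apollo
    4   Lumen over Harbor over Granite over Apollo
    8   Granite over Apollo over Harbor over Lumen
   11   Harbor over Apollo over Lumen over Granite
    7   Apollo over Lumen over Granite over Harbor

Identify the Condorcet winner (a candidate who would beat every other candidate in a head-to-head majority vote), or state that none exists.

Head-to-head results (31 voters total):
Harbor vs Lumen: Harbor wins 19–12.
Harbor vs Apollo: Harbor wins 16–15.
Harbor vs Granite: Granite wins 16–15.
Lumen vs Apollo: Apollo wins 26–5.
Lumen vs Granite: Lumen wins 22–9.
Apollo vs Granite: Apollo wins 18–13.
No candidate beats all others: Harbor beats Lumen beats Granite beats Harbor, a majority cycle.

None — there is no Condorcet winner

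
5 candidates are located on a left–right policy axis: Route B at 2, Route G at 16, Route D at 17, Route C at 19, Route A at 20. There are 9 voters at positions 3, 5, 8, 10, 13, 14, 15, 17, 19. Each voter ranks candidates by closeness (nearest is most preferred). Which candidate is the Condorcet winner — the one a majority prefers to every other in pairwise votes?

With single-peaked preferences on a line, the Condorcet winner is the candidate closest to the median voter.
The median voter (position 13) is closest to Route G at 16.
Check: Route G vs Route C — voters closer to Route G: 8 of 9.

Route G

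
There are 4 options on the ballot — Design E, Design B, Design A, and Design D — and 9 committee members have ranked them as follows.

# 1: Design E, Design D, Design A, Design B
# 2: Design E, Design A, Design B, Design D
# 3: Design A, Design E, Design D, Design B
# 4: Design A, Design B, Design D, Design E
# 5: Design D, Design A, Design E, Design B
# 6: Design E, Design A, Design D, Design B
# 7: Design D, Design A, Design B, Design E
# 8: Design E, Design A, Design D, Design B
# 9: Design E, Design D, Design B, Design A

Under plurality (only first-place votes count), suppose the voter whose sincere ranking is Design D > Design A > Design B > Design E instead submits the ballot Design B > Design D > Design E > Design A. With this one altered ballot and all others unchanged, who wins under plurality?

Design E

First-place totals with the altered ballot: Design E 5, Design B 1, Design A 2, Design D 1.
The winner is unchanged: still Design E.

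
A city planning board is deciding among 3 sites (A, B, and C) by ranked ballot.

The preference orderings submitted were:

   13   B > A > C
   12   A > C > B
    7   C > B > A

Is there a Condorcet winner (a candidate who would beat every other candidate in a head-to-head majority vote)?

Head-to-head results (32 voters total):
A vs B: B wins 20–12.
A vs C: A wins 25–7.
B vs C: C wins 19–13.
No candidate beats all others: A beats C beats B beats A, a majority cycle.

No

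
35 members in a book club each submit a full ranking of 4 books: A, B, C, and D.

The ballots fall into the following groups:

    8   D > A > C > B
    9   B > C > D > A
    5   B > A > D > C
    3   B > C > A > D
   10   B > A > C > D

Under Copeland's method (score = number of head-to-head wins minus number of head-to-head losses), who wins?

Pairwise results:
  A vs B: B wins 27–8.
  A vs C: A wins 23–12.
  A vs D: A wins 18–17.
  B vs C: B wins 27–8.
  B vs D: B wins 27–8.
  C vs D: C wins 22–13.
Copeland scores (wins − losses):
  A: 2 − 1 = 1
  B: 3 − 0 = 3
  C: 1 − 2 = -1
  D: 0 − 3 = -3
B has the best Copeland score.

B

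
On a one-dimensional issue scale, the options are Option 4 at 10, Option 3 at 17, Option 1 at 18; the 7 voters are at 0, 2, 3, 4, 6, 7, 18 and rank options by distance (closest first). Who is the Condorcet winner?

With single-peaked preferences on a line, the Condorcet winner is the candidate closest to the median voter.
The median voter (position 4) is closest to Option 4 at 10.
Check: Option 4 vs Option 1 — voters closer to Option 4: 6 of 7.

Option 4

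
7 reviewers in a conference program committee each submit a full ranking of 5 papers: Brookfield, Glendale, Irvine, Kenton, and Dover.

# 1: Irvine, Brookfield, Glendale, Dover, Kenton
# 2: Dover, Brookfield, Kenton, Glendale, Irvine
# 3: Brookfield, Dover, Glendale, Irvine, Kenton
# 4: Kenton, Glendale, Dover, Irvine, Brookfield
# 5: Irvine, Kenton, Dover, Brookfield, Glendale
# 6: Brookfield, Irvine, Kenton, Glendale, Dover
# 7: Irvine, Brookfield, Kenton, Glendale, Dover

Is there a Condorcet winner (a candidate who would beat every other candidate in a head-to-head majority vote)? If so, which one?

Irvine

Head-to-head results (7 voters total):
Brookfield vs Glendale: Brookfield wins 6–1.
Brookfield vs Irvine: Irvine wins 4–3.
Brookfield vs Kenton: Brookfield wins 5–2.
Brookfield vs Dover: Brookfield wins 4–3.
Glendale vs Irvine: Irvine wins 4–3.
Glendale vs Kenton: Kenton wins 5–2.
Glendale vs Dover: Glendale wins 4–3.
Irvine vs Kenton: Irvine wins 5–2.
Irvine vs Dover: Irvine wins 4–3.
Kenton vs Dover: Kenton wins 4–3.
Irvine beats each rival — Brookfield (4–3), Glendale (4–3), Kenton (5–2), Dover (4–3) — so Irvine is the Condorcet winner.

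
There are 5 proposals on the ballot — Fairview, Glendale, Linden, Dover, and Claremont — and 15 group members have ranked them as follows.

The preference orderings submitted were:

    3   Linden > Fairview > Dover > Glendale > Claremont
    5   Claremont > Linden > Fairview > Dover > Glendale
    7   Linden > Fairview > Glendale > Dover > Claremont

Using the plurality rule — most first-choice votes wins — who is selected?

Linden

First-place vote totals:
  Fairview: 0
  Glendale: 0
  Linden: 10
  Dover: 0
  Claremont: 5
Linden has the most first-place votes.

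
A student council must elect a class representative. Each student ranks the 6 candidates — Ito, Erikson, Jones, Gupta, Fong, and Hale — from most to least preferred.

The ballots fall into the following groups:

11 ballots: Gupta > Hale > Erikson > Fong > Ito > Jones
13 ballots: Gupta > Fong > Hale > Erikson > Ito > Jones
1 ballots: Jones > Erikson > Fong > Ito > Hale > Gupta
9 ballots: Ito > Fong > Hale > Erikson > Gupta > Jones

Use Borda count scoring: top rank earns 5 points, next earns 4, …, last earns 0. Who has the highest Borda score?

Gupta

Borda scores:
  Ito: 11·1 + 13·1 + 2 + 9·5 = 71
  Erikson: 11·3 + 13·2 + 4 + 9·2 = 81
  Jones: 11·0 + 13·0 + 5 + 9·0 = 5
  Gupta: 11·5 + 13·5 + 0 + 9·1 = 129
  Fong: 11·2 + 13·4 + 3 + 9·4 = 113
  Hale: 11·4 + 13·3 + 1 + 9·3 = 111
Gupta has the highest total.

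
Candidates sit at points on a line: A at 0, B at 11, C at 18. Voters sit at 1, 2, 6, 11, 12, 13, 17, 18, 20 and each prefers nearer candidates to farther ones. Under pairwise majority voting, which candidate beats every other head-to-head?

B

With single-peaked preferences on a line, the Condorcet winner is the candidate closest to the median voter.
The median voter (position 12) is closest to B at 11.
Check: B vs C — voters closer to B: 6 of 9.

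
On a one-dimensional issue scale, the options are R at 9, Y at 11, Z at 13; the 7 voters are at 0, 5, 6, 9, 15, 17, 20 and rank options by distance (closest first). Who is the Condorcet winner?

R

With single-peaked preferences on a line, the Condorcet winner is the candidate closest to the median voter.
The median voter (position 9) is closest to R at 9.
Check: R vs Y — voters closer to R: 4 of 7.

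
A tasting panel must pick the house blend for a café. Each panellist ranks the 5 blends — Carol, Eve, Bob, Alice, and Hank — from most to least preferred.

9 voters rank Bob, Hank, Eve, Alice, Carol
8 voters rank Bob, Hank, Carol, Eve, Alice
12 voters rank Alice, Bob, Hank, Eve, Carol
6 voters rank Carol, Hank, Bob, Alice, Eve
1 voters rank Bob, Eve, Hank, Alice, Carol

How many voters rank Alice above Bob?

Ballots ranking Alice above Bob: 12.
Ballots ranking Bob above Alice: 9+8+6+1 = 24.
So 12 of 36 voters prefer Alice to Bob.

12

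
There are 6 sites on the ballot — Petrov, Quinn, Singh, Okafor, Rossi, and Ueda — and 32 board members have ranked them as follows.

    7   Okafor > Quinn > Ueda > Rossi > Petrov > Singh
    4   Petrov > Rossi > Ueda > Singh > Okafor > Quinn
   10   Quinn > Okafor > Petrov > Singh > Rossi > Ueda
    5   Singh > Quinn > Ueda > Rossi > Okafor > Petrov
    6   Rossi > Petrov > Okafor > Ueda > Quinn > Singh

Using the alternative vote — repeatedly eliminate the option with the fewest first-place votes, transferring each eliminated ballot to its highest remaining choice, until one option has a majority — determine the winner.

Quinn

Round 1: Quinn 10, Okafor 7, Rossi 6, Singh 5, Petrov 4, Ueda 0. Ueda has the fewest and is eliminated.
Round 2: Quinn 10, Okafor 7, Rossi 6, Singh 5, Petrov 4. Petrov has the fewest and is eliminated.
Round 3: Quinn 10, Rossi 10, Okafor 7, Singh 5. Singh has the fewest and is eliminated.
Round 4: Quinn 15, Rossi 10, Okafor 7. Okafor has the fewest and is eliminated.
Round 5: Quinn 22, Rossi 10. Quinn has a majority.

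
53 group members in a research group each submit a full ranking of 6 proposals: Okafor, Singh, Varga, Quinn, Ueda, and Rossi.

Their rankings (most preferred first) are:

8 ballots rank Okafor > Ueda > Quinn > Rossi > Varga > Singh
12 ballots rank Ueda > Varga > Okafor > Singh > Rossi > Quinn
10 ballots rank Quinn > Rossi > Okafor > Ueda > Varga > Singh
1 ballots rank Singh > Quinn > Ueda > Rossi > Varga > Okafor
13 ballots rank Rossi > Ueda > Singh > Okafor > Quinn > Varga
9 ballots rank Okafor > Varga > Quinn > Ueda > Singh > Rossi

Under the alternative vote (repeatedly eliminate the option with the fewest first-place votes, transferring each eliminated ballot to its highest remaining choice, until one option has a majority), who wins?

Round 1: Okafor 17, Rossi 13, Ueda 12, Quinn 10, Singh 1, Varga 0. Varga has the fewest and is eliminated.
Round 2: Okafor 17, Rossi 13, Ueda 12, Quinn 10, Singh 1. Singh has the fewest and is eliminated.
Round 3: Okafor 17, Rossi 13, Ueda 12, Quinn 11. Quinn has the fewest and is eliminated.
Round 4: Rossi 23, Okafor 17, Ueda 13. Ueda has the fewest and is eliminated.
Round 5: Okafor 29, Rossi 24. Okafor has a majority.

Okafor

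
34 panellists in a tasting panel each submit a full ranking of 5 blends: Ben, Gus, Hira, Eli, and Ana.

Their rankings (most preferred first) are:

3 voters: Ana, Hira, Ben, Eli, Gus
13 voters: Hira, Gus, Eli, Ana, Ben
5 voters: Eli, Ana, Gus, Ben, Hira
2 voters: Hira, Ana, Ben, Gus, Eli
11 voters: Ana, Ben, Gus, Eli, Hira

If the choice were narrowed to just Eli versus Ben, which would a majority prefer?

Eli

Ballots ranking Eli above Ben: 13+5 = 18.
Ballots ranking Ben above Eli: 3+2+11 = 16.
Eli wins the head-to-head, 18–16.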